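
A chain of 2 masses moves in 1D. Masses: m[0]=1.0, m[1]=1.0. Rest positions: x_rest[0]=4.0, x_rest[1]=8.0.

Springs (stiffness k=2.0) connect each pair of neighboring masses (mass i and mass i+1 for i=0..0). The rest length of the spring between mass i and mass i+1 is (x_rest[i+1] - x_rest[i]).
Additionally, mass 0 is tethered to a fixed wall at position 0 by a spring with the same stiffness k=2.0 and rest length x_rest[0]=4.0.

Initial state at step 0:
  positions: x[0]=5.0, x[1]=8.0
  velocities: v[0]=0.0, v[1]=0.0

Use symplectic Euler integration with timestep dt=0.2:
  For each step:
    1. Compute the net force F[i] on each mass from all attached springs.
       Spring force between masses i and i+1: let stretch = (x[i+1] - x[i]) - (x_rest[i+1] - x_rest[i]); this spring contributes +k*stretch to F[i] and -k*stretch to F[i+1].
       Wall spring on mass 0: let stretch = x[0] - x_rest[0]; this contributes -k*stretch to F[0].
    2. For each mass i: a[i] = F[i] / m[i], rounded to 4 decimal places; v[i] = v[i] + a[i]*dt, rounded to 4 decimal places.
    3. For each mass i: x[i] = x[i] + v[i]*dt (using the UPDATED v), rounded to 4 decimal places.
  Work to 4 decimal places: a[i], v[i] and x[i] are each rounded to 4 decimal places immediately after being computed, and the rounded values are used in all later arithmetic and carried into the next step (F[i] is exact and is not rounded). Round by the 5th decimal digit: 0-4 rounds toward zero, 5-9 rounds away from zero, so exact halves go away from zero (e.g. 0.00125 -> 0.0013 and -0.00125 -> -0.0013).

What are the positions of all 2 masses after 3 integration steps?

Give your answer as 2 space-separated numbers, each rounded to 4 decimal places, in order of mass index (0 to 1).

Step 0: x=[5.0000 8.0000] v=[0.0000 0.0000]
Step 1: x=[4.8400 8.0800] v=[-0.8000 0.4000]
Step 2: x=[4.5520 8.2208] v=[-1.4400 0.7040]
Step 3: x=[4.1933 8.3881] v=[-1.7933 0.8365]

Answer: 4.1933 8.3881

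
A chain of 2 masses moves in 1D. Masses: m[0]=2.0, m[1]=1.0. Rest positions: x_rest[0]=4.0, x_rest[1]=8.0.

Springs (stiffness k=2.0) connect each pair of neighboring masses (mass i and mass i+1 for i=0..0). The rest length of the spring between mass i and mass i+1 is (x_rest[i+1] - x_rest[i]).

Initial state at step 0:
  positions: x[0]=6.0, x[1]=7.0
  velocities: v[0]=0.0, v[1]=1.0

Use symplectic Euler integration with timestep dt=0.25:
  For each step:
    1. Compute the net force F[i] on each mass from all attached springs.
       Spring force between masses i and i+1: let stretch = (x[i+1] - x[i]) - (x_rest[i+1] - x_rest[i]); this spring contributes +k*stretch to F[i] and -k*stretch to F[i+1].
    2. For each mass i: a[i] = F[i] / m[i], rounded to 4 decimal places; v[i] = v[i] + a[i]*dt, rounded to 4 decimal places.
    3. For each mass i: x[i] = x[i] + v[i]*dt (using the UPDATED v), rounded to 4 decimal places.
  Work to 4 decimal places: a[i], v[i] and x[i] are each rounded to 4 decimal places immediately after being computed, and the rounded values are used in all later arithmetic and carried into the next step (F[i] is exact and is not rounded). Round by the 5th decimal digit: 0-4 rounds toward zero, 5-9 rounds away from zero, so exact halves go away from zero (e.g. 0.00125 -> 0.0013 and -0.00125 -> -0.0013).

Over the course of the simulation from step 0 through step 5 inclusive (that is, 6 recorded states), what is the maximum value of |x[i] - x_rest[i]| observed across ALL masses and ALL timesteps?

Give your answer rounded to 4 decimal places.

Step 0: x=[6.0000 7.0000] v=[0.0000 1.0000]
Step 1: x=[5.8125 7.6250] v=[-0.7500 2.5000]
Step 2: x=[5.4883 8.5235] v=[-1.2969 3.5938]
Step 3: x=[5.1038 9.5426] v=[-1.5381 4.0762]
Step 4: x=[4.7467 10.5068] v=[-1.4284 3.8568]
Step 5: x=[4.4996 11.2510] v=[-0.9884 2.9768]
Max displacement = 3.2510

Answer: 3.2510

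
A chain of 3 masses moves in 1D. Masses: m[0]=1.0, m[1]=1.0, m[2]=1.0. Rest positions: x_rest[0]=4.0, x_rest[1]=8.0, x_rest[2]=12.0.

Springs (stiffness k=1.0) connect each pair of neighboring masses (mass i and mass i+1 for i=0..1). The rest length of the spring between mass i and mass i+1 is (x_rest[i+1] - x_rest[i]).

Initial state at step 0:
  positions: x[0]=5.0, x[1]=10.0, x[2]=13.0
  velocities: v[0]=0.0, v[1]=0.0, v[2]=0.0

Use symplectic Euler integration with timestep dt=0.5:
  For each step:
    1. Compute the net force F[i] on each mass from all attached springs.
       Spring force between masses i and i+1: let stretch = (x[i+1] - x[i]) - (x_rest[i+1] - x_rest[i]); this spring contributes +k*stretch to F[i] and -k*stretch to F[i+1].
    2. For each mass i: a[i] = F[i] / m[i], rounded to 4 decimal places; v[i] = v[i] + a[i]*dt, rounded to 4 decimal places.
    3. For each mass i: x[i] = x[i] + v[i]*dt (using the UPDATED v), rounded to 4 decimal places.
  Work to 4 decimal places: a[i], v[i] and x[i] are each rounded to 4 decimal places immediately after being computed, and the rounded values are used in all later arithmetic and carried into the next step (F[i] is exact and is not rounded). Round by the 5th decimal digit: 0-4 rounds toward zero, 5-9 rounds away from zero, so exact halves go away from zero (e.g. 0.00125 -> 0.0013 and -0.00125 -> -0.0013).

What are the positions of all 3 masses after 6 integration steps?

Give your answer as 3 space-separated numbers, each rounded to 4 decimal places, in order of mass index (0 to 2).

Answer: 5.0024 9.9958 13.0024

Derivation:
Step 0: x=[5.0000 10.0000 13.0000] v=[0.0000 0.0000 0.0000]
Step 1: x=[5.2500 9.5000 13.2500] v=[0.5000 -1.0000 0.5000]
Step 2: x=[5.5625 8.8750 13.5625] v=[0.6250 -1.2500 0.6250]
Step 3: x=[5.7032 8.5938 13.7032] v=[0.2813 -0.5625 0.2813]
Step 4: x=[5.5665 8.8673 13.5665] v=[-0.2734 0.5469 -0.2734]
Step 5: x=[5.2550 9.4904 13.2550] v=[-0.6230 1.2461 -0.6230]
Step 6: x=[5.0024 9.9958 13.0024] v=[-0.5053 1.0107 -0.5053]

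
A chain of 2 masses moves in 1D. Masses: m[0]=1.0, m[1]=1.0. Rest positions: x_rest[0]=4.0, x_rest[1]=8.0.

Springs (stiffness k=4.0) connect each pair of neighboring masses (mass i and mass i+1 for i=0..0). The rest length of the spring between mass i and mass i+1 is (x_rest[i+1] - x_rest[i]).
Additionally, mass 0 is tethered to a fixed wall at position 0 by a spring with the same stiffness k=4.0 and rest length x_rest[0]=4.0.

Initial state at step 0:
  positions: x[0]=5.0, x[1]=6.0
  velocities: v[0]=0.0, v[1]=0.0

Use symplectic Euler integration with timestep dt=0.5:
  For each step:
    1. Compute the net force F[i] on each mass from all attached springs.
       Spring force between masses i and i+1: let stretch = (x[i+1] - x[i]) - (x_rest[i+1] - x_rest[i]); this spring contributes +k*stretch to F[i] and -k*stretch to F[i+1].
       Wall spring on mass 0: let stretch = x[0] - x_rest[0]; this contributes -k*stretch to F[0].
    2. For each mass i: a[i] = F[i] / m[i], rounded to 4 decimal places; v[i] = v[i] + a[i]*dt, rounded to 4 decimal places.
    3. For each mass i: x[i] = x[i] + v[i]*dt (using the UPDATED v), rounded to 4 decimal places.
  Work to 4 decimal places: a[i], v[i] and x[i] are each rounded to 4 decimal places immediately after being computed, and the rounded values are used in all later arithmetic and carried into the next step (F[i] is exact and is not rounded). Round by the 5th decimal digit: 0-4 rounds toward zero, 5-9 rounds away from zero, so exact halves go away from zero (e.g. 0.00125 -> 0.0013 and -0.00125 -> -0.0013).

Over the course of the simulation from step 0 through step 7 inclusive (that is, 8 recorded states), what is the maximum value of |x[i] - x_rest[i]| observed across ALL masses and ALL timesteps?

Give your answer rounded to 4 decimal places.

Answer: 3.0000

Derivation:
Step 0: x=[5.0000 6.0000] v=[0.0000 0.0000]
Step 1: x=[1.0000 9.0000] v=[-8.0000 6.0000]
Step 2: x=[4.0000 8.0000] v=[6.0000 -2.0000]
Step 3: x=[7.0000 7.0000] v=[6.0000 -2.0000]
Step 4: x=[3.0000 10.0000] v=[-8.0000 6.0000]
Step 5: x=[3.0000 10.0000] v=[0.0000 0.0000]
Step 6: x=[7.0000 7.0000] v=[8.0000 -6.0000]
Step 7: x=[4.0000 8.0000] v=[-6.0000 2.0000]
Max displacement = 3.0000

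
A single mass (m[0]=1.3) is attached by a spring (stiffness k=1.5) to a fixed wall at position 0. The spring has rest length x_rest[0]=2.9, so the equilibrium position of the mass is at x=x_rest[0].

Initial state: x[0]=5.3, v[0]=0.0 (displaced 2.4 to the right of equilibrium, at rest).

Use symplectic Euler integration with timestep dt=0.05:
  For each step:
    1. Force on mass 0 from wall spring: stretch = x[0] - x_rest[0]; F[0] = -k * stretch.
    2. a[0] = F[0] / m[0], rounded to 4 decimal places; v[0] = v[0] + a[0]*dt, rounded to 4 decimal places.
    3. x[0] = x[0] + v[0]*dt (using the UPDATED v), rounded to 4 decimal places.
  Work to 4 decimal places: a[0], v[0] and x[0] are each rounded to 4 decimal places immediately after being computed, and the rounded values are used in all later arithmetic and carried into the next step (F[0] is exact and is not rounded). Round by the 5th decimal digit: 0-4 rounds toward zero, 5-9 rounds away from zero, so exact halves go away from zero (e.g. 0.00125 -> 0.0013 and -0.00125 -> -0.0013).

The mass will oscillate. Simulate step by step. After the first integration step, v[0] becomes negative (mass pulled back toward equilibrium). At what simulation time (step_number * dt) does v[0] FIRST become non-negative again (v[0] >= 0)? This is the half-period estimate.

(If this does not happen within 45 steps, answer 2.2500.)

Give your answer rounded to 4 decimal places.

Answer: 2.2500

Derivation:
Step 0: x=[5.3000] v=[0.0000]
Step 1: x=[5.2931] v=[-0.1385]
Step 2: x=[5.2793] v=[-0.2766]
Step 3: x=[5.2586] v=[-0.4139]
Step 4: x=[5.2311] v=[-0.5500]
Step 5: x=[5.1969] v=[-0.6845]
Step 6: x=[5.1561] v=[-0.8170]
Step 7: x=[5.1087] v=[-0.9472]
Step 8: x=[5.0550] v=[-1.0746]
Step 9: x=[4.9951] v=[-1.1989]
Step 10: x=[4.9291] v=[-1.3198]
Step 11: x=[4.8573] v=[-1.4369]
Step 12: x=[4.7798] v=[-1.5498]
Step 13: x=[4.6969] v=[-1.6583]
Step 14: x=[4.6088] v=[-1.7620]
Step 15: x=[4.5158] v=[-1.8606]
Step 16: x=[4.4181] v=[-1.9538]
Step 17: x=[4.3160] v=[-2.0414]
Step 18: x=[4.2098] v=[-2.1231]
Step 19: x=[4.0999] v=[-2.1987]
Step 20: x=[3.9865] v=[-2.2679]
Step 21: x=[3.8700] v=[-2.3306]
Step 22: x=[3.7507] v=[-2.3866]
Step 23: x=[3.6289] v=[-2.4357]
Step 24: x=[3.5050] v=[-2.4778]
Step 25: x=[3.3794] v=[-2.5127]
Step 26: x=[3.2524] v=[-2.5404]
Step 27: x=[3.1244] v=[-2.5607]
Step 28: x=[2.9957] v=[-2.5736]
Step 29: x=[2.8667] v=[-2.5791]
Step 30: x=[2.7378] v=[-2.5772]
Step 31: x=[2.6094] v=[-2.5678]
Step 32: x=[2.4819] v=[-2.5510]
Step 33: x=[2.3556] v=[-2.5269]
Step 34: x=[2.2308] v=[-2.4955]
Step 35: x=[2.1080] v=[-2.4569]
Step 36: x=[1.9874] v=[-2.4112]
Step 37: x=[1.8695] v=[-2.3586]
Step 38: x=[1.7545] v=[-2.2992]
Step 39: x=[1.6428] v=[-2.2331]
Step 40: x=[1.5348] v=[-2.1606]
Step 41: x=[1.4307] v=[-2.0818]
Step 42: x=[1.3309] v=[-1.9970]
Step 43: x=[1.2356] v=[-1.9065]
Step 44: x=[1.1451] v=[-1.8105]
Step 45: x=[1.0596] v=[-1.7093]
v[0] did not become non-negative within 45 steps; using fallback time=2.2500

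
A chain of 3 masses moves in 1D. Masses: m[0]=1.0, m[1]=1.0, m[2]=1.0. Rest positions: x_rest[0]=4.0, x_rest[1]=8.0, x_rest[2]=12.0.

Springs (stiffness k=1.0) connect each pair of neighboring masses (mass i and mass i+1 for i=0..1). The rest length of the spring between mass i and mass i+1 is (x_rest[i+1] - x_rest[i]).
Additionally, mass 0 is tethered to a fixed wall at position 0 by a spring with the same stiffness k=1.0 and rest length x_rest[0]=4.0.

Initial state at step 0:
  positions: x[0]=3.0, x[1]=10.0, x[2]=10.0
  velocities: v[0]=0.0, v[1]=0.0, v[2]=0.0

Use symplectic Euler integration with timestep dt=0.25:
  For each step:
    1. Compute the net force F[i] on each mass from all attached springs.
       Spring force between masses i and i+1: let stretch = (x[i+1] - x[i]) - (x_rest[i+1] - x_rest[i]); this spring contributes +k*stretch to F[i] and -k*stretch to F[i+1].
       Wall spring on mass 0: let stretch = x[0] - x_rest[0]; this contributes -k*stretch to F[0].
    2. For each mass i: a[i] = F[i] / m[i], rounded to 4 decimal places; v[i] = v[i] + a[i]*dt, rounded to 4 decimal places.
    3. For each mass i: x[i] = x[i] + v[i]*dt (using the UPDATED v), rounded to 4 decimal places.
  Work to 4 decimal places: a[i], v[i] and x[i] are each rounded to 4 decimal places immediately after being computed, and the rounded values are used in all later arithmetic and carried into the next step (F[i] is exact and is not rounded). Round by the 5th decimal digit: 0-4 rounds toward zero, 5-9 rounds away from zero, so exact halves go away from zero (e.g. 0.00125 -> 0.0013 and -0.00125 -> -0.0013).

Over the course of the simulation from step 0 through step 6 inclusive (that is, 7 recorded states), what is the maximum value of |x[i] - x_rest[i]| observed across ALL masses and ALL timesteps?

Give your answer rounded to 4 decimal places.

Step 0: x=[3.0000 10.0000 10.0000] v=[0.0000 0.0000 0.0000]
Step 1: x=[3.2500 9.5625 10.2500] v=[1.0000 -1.7500 1.0000]
Step 2: x=[3.6914 8.7734 10.7070] v=[1.7656 -3.1563 1.8281]
Step 3: x=[4.2197 7.7876 11.2932] v=[2.1133 -3.9434 2.3447]
Step 4: x=[4.7073 6.7979 11.9103] v=[1.9504 -3.9590 2.4683]
Step 5: x=[5.0314 5.9970 12.4579] v=[1.2962 -3.2036 2.1902]
Step 6: x=[5.1014 5.5396 12.8517] v=[0.2798 -1.8298 1.5750]
Max displacement = 2.4604

Answer: 2.4604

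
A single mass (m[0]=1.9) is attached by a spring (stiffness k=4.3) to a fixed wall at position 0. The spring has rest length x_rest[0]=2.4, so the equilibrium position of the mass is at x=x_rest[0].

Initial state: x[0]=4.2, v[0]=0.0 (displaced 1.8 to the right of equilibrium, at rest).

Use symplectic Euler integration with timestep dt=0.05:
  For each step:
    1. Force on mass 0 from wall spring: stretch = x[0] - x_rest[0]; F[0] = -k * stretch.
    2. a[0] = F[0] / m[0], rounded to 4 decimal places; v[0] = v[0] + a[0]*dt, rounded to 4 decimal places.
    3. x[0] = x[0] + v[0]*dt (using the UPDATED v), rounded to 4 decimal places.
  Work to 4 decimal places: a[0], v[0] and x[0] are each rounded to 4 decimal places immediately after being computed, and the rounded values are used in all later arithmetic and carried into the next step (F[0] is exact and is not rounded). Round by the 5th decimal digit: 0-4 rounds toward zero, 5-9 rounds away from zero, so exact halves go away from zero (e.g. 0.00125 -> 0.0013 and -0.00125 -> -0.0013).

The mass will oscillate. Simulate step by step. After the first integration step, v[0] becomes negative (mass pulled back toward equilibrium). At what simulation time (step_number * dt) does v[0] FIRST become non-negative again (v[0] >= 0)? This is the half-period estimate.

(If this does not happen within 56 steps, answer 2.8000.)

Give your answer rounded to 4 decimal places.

Step 0: x=[4.2000] v=[0.0000]
Step 1: x=[4.1898] v=[-0.2037]
Step 2: x=[4.1695] v=[-0.4062]
Step 3: x=[4.1392] v=[-0.6064]
Step 4: x=[4.0990] v=[-0.8032]
Step 5: x=[4.0492] v=[-0.9955]
Step 6: x=[3.9901] v=[-1.1821]
Step 7: x=[3.9220] v=[-1.3620]
Step 8: x=[3.8453] v=[-1.5342]
Step 9: x=[3.7604] v=[-1.6977]
Step 10: x=[3.6678] v=[-1.8516]
Step 11: x=[3.5680] v=[-1.9951]
Step 12: x=[3.4616] v=[-2.1273]
Step 13: x=[3.3492] v=[-2.2474]
Step 14: x=[3.2315] v=[-2.3548]
Step 15: x=[3.1091] v=[-2.4489]
Step 16: x=[2.9826] v=[-2.5291]
Step 17: x=[2.8529] v=[-2.5950]
Step 18: x=[2.7206] v=[-2.6463]
Step 19: x=[2.5865] v=[-2.6826]
Step 20: x=[2.4513] v=[-2.7037]
Step 21: x=[2.3158] v=[-2.7095]
Step 22: x=[2.1808] v=[-2.7000]
Step 23: x=[2.0470] v=[-2.6752]
Step 24: x=[1.9152] v=[-2.6353]
Step 25: x=[1.7862] v=[-2.5804]
Step 26: x=[1.6607] v=[-2.5109]
Step 27: x=[1.5393] v=[-2.4272]
Step 28: x=[1.4228] v=[-2.3298]
Step 29: x=[1.3118] v=[-2.2192]
Step 30: x=[1.2070] v=[-2.0961]
Step 31: x=[1.1089] v=[-1.9611]
Step 32: x=[1.0182] v=[-1.8150]
Step 33: x=[0.9353] v=[-1.6586]
Step 34: x=[0.8607] v=[-1.4929]
Step 35: x=[0.7948] v=[-1.3187]
Step 36: x=[0.7379] v=[-1.1371]
Step 37: x=[0.6905] v=[-0.9490]
Step 38: x=[0.6527] v=[-0.7556]
Step 39: x=[0.6248] v=[-0.5579]
Step 40: x=[0.6070] v=[-0.3570]
Step 41: x=[0.5993] v=[-0.1541]
Step 42: x=[0.6018] v=[0.0497]
First v>=0 after going negative at step 42, time=2.1000

Answer: 2.1000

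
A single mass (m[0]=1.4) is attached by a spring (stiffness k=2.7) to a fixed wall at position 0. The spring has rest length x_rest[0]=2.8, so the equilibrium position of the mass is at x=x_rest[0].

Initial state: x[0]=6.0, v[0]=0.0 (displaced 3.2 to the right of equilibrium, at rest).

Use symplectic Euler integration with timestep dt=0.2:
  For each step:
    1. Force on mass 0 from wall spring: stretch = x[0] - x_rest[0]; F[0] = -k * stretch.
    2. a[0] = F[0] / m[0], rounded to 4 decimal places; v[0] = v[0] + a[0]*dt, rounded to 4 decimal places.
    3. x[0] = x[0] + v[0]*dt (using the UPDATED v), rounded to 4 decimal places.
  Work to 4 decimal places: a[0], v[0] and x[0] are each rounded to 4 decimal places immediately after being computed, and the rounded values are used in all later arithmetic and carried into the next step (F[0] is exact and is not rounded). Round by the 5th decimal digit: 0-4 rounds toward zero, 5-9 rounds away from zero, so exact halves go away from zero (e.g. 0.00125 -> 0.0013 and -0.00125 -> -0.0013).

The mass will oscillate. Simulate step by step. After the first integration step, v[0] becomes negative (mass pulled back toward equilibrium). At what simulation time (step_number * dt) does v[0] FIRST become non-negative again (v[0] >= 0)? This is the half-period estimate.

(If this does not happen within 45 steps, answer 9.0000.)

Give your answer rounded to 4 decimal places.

Step 0: x=[6.0000] v=[0.0000]
Step 1: x=[5.7531] v=[-1.2343]
Step 2: x=[5.2784] v=[-2.3734]
Step 3: x=[4.6125] v=[-3.3294]
Step 4: x=[3.8068] v=[-4.0285]
Step 5: x=[2.9234] v=[-4.4168]
Step 6: x=[2.0305] v=[-4.4644]
Step 7: x=[1.1970] v=[-4.1676]
Step 8: x=[0.4871] v=[-3.5493]
Step 9: x=[-0.0443] v=[-2.6572]
Step 10: x=[-0.3563] v=[-1.5601]
Step 11: x=[-0.4248] v=[-0.3427]
Step 12: x=[-0.2446] v=[0.9012]
First v>=0 after going negative at step 12, time=2.4000

Answer: 2.4000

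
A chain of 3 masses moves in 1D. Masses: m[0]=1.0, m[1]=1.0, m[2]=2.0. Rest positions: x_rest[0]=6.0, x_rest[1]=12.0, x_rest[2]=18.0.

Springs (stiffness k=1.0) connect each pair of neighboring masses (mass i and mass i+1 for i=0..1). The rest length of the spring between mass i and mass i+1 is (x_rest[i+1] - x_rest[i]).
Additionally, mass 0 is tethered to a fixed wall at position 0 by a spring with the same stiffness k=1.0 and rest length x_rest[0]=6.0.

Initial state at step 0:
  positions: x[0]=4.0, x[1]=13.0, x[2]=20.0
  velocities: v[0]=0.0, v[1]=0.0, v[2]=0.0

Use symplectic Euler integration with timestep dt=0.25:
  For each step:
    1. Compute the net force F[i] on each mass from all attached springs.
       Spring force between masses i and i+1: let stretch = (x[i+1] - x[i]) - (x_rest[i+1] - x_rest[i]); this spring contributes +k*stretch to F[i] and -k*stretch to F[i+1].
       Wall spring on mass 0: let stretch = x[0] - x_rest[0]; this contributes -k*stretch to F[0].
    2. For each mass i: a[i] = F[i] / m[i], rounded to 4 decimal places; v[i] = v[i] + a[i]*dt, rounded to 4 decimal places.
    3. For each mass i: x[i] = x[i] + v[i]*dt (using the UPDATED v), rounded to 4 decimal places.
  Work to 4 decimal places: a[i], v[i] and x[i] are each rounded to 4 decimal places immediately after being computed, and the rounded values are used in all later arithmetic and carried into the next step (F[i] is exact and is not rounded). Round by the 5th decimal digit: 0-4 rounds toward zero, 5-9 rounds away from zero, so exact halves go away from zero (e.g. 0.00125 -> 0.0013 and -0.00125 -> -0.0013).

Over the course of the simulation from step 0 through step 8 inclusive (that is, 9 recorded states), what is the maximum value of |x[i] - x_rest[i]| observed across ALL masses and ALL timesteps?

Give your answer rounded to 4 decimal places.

Answer: 2.4300

Derivation:
Step 0: x=[4.0000 13.0000 20.0000] v=[0.0000 0.0000 0.0000]
Step 1: x=[4.3125 12.8750 19.9688] v=[1.2500 -0.5000 -0.1250]
Step 2: x=[4.8906 12.6582 19.9034] v=[2.3125 -0.8672 -0.2617]
Step 3: x=[5.6486 12.4088 19.7991] v=[3.0318 -0.9978 -0.4174]
Step 4: x=[6.4760 12.1987 19.6513] v=[3.3097 -0.8403 -0.5912]
Step 5: x=[7.2564 12.0968 19.4581] v=[3.1214 -0.4078 -0.7728]
Step 6: x=[7.8858 12.1524 19.2224] v=[2.5174 0.2224 -0.9430]
Step 7: x=[8.2890 12.3832 18.9532] v=[1.6126 0.9233 -1.0768]
Step 8: x=[8.4300 12.7688 18.6662] v=[0.5639 1.5423 -1.1481]
Max displacement = 2.4300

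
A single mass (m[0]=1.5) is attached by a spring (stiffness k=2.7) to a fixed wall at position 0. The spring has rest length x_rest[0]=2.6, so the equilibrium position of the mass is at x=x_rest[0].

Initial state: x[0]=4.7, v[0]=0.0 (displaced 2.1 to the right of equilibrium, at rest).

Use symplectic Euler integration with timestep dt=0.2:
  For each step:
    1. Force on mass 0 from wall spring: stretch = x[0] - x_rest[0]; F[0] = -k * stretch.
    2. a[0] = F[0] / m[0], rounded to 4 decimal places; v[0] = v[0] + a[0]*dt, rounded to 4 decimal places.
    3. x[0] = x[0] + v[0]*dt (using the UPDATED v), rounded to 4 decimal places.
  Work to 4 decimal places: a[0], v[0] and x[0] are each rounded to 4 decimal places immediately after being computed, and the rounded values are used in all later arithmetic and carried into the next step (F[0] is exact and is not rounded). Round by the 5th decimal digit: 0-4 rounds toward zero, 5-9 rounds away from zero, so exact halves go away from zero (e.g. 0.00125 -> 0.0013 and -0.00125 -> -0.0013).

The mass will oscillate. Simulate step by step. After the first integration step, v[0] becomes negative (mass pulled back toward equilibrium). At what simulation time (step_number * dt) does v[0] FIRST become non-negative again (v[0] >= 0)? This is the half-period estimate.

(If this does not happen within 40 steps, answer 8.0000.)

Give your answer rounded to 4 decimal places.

Answer: 2.4000

Derivation:
Step 0: x=[4.7000] v=[0.0000]
Step 1: x=[4.5488] v=[-0.7560]
Step 2: x=[4.2573] v=[-1.4576]
Step 3: x=[3.8465] v=[-2.0542]
Step 4: x=[3.3459] v=[-2.5029]
Step 5: x=[2.7916] v=[-2.7714]
Step 6: x=[2.2235] v=[-2.8404]
Step 7: x=[1.6825] v=[-2.7049]
Step 8: x=[1.2076] v=[-2.3746]
Step 9: x=[0.8329] v=[-1.8733]
Step 10: x=[0.5855] v=[-1.2371]
Step 11: x=[0.4831] v=[-0.5119]
Step 12: x=[0.5331] v=[0.2502]
First v>=0 after going negative at step 12, time=2.4000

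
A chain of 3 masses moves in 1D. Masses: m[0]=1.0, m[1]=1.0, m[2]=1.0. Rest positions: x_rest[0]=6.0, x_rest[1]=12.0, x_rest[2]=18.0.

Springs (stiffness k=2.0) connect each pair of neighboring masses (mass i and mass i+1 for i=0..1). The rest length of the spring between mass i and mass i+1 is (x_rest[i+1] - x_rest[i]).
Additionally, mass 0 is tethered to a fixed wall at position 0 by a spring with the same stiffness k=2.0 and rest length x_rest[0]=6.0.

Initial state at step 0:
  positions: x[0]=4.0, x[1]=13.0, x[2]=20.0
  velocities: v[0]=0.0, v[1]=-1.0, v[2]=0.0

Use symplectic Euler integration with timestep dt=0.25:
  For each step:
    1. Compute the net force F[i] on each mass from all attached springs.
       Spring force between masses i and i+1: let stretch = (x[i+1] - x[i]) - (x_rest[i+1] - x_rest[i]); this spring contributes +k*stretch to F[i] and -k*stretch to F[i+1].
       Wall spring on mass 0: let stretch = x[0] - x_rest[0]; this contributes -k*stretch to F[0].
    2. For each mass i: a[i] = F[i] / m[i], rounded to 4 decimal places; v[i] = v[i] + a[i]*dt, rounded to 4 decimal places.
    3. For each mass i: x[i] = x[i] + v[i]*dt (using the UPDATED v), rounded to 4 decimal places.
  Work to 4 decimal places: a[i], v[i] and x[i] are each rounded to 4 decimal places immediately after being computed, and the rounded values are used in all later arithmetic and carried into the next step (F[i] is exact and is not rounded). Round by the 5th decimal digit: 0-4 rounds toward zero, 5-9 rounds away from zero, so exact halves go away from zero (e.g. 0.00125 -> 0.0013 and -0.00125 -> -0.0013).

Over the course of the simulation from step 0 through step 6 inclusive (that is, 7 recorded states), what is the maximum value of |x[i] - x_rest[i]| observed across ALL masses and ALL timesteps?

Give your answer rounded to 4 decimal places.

Answer: 2.0182

Derivation:
Step 0: x=[4.0000 13.0000 20.0000] v=[0.0000 -1.0000 0.0000]
Step 1: x=[4.6250 12.5000 19.8750] v=[2.5000 -2.0000 -0.5000]
Step 2: x=[5.6563 11.9375 19.5781] v=[4.1250 -2.2500 -1.1875]
Step 3: x=[6.7657 11.5449 19.0762] v=[4.4375 -1.5703 -2.0078]
Step 4: x=[7.6268 11.4963 18.3828] v=[3.4443 -0.1943 -2.7735]
Step 5: x=[8.0182 11.8249 17.5786] v=[1.5657 1.3142 -3.2168]
Step 6: x=[7.8832 12.3968 16.8052] v=[-0.5401 2.2877 -3.0937]
Max displacement = 2.0182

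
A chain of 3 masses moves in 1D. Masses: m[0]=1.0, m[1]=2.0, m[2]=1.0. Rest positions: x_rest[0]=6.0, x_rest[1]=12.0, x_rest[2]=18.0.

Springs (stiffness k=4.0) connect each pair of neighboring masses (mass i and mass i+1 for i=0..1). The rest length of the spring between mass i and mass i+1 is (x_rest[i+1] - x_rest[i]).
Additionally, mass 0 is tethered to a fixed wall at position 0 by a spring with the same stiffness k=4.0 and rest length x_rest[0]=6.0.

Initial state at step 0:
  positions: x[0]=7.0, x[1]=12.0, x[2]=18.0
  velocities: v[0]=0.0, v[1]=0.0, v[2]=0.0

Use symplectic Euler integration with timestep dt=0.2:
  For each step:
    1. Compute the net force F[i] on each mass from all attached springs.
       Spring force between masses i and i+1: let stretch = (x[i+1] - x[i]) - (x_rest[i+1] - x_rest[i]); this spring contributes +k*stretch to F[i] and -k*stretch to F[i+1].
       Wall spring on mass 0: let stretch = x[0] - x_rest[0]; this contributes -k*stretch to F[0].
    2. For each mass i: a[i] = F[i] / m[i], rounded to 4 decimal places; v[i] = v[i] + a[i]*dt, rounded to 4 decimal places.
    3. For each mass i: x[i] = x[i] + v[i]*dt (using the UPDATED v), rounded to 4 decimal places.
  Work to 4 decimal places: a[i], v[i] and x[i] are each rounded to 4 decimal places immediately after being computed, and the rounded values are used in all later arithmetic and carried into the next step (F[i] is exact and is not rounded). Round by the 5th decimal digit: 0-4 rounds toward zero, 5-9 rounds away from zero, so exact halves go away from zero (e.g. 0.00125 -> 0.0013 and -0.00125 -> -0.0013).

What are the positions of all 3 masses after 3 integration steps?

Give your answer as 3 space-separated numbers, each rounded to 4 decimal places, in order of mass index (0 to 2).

Answer: 5.6130 12.3044 18.0558

Derivation:
Step 0: x=[7.0000 12.0000 18.0000] v=[0.0000 0.0000 0.0000]
Step 1: x=[6.6800 12.0800 18.0000] v=[-1.6000 0.4000 0.0000]
Step 2: x=[6.1552 12.2016 18.0128] v=[-2.6240 0.6080 0.0640]
Step 3: x=[5.6130 12.3044 18.0558] v=[-2.7110 0.5139 0.2150]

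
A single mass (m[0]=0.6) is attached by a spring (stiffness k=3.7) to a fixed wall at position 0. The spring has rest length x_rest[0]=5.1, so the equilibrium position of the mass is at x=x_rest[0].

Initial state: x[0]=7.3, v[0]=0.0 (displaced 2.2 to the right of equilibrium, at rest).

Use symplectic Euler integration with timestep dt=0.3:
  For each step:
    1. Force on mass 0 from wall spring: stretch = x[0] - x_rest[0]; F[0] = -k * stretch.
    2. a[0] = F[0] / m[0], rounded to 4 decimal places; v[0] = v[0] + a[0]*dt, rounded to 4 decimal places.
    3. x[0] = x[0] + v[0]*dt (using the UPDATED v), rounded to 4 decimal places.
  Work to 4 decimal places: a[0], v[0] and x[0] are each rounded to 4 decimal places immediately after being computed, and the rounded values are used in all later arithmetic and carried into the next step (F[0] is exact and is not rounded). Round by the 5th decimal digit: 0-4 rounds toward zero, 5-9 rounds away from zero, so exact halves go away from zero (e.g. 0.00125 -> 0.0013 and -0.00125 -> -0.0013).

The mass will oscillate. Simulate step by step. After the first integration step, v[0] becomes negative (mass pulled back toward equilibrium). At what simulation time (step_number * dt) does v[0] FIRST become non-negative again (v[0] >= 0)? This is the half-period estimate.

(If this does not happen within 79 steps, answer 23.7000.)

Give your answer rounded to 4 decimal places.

Step 0: x=[7.3000] v=[0.0000]
Step 1: x=[6.0790] v=[-4.0700]
Step 2: x=[4.3146] v=[-5.8812]
Step 3: x=[2.9861] v=[-4.4282]
Step 4: x=[2.8309] v=[-0.5175]
Step 5: x=[3.9350] v=[3.6803]
First v>=0 after going negative at step 5, time=1.5000

Answer: 1.5000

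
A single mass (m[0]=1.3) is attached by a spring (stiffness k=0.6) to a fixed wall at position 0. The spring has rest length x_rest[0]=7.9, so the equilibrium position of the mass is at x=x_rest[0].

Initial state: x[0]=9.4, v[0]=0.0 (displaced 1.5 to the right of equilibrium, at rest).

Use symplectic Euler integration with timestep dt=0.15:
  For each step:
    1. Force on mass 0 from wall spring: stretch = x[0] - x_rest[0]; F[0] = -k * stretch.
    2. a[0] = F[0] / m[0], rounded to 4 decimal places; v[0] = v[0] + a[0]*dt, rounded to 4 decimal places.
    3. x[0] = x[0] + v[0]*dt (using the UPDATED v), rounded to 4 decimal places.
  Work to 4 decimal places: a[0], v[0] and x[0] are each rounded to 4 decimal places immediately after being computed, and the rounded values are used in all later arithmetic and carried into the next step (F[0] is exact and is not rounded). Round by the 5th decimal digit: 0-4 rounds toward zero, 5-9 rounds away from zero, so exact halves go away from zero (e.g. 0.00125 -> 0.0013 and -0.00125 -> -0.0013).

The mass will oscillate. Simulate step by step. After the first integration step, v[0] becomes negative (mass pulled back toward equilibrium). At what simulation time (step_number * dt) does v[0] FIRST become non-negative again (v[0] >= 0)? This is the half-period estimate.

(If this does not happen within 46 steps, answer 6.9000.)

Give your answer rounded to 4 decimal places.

Answer: 4.6500

Derivation:
Step 0: x=[9.4000] v=[0.0000]
Step 1: x=[9.3844] v=[-0.1038]
Step 2: x=[9.3534] v=[-0.2066]
Step 3: x=[9.3073] v=[-0.3072]
Step 4: x=[9.2466] v=[-0.4046]
Step 5: x=[9.1719] v=[-0.4978]
Step 6: x=[9.0840] v=[-0.5859]
Step 7: x=[8.9838] v=[-0.6679]
Step 8: x=[8.8724] v=[-0.7429]
Step 9: x=[8.7509] v=[-0.8102]
Step 10: x=[8.6205] v=[-0.8691]
Step 11: x=[8.4827] v=[-0.9190]
Step 12: x=[8.3388] v=[-0.9593]
Step 13: x=[8.1903] v=[-0.9897]
Step 14: x=[8.0388] v=[-1.0098]
Step 15: x=[7.8859] v=[-1.0194]
Step 16: x=[7.7331] v=[-1.0184]
Step 17: x=[7.5821] v=[-1.0069]
Step 18: x=[7.4344] v=[-0.9849]
Step 19: x=[7.2915] v=[-0.9527]
Step 20: x=[7.1549] v=[-0.9106]
Step 21: x=[7.0261] v=[-0.8590]
Step 22: x=[6.9063] v=[-0.7985]
Step 23: x=[6.7968] v=[-0.7297]
Step 24: x=[6.6988] v=[-0.6533]
Step 25: x=[6.6133] v=[-0.5701]
Step 26: x=[6.5412] v=[-0.4810]
Step 27: x=[6.4832] v=[-0.3869]
Step 28: x=[6.4399] v=[-0.2888]
Step 29: x=[6.4117] v=[-0.1877]
Step 30: x=[6.3990] v=[-0.0847]
Step 31: x=[6.4019] v=[0.0192]
First v>=0 after going negative at step 31, time=4.6500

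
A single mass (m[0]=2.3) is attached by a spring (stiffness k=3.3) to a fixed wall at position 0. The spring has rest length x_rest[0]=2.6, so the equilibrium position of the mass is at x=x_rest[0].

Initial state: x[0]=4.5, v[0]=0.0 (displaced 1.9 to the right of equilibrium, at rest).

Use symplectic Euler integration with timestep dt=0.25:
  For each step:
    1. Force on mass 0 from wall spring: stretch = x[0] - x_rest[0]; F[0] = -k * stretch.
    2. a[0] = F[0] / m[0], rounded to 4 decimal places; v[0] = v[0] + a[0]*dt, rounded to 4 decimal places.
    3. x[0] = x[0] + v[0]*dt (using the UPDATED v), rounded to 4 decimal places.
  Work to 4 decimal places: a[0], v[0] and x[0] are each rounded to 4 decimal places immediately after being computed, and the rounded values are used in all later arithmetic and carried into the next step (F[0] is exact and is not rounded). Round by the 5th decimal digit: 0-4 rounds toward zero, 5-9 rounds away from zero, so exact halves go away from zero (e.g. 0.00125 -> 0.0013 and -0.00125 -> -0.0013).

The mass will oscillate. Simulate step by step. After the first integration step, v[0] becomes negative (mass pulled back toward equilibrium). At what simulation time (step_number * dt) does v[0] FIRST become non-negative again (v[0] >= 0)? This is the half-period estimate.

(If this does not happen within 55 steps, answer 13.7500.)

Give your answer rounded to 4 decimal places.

Answer: 2.7500

Derivation:
Step 0: x=[4.5000] v=[0.0000]
Step 1: x=[4.3296] v=[-0.6815]
Step 2: x=[4.0041] v=[-1.3019]
Step 3: x=[3.5527] v=[-1.8056]
Step 4: x=[3.0159] v=[-2.1473]
Step 5: x=[2.4418] v=[-2.2965]
Step 6: x=[1.8819] v=[-2.2398]
Step 7: x=[1.3864] v=[-1.9822]
Step 8: x=[0.9997] v=[-1.5469]
Step 9: x=[0.7565] v=[-0.9729]
Step 10: x=[0.6786] v=[-0.3117]
Step 11: x=[0.7730] v=[0.3775]
First v>=0 after going negative at step 11, time=2.7500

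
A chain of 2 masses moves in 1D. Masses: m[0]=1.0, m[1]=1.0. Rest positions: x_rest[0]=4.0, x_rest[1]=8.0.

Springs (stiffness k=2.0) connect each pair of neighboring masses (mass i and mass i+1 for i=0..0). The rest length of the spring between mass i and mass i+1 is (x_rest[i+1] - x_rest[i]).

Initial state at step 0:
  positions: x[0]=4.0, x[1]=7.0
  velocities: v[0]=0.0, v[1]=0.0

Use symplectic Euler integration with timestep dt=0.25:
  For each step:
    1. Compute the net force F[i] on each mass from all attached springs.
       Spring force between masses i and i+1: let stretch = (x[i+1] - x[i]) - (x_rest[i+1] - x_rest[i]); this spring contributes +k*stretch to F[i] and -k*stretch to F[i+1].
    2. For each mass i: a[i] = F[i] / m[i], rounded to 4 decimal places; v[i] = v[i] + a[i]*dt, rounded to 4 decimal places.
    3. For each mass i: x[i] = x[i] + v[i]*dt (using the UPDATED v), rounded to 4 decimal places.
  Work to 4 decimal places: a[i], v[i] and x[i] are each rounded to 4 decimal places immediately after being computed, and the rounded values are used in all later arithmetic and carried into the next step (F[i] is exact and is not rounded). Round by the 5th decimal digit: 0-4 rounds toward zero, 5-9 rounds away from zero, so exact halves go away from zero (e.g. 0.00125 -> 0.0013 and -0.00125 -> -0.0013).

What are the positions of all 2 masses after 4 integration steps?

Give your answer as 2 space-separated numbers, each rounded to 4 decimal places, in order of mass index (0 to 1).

Answer: 3.1661 7.8341

Derivation:
Step 0: x=[4.0000 7.0000] v=[0.0000 0.0000]
Step 1: x=[3.8750 7.1250] v=[-0.5000 0.5000]
Step 2: x=[3.6563 7.3438] v=[-0.8750 0.8750]
Step 3: x=[3.3985 7.6016] v=[-1.0313 1.0313]
Step 4: x=[3.1661 7.8341] v=[-0.9298 0.9298]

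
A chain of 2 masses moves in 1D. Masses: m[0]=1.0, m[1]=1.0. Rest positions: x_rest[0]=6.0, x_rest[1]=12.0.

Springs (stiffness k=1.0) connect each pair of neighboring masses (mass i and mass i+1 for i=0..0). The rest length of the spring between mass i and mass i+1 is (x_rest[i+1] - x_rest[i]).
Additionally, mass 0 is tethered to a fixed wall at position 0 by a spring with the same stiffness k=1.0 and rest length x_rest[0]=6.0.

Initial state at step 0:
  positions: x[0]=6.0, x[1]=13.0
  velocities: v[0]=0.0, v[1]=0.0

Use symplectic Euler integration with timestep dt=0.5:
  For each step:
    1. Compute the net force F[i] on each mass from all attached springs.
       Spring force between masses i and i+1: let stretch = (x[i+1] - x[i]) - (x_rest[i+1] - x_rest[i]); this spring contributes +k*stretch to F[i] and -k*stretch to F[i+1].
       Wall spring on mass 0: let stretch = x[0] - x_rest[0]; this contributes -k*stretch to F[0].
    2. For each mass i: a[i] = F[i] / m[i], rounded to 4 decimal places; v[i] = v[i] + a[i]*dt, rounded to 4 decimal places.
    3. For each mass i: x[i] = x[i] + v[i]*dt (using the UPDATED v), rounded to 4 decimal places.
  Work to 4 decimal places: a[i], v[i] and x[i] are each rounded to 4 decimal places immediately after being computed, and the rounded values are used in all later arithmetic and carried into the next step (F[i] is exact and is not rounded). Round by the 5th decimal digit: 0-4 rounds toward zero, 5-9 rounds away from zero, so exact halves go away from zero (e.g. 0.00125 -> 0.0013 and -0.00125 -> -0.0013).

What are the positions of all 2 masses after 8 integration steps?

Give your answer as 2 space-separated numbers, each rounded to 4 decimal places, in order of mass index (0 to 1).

Answer: 5.2616 11.5700

Derivation:
Step 0: x=[6.0000 13.0000] v=[0.0000 0.0000]
Step 1: x=[6.2500 12.7500] v=[0.5000 -0.5000]
Step 2: x=[6.5625 12.3750] v=[0.6250 -0.7500]
Step 3: x=[6.6875 12.0469] v=[0.2500 -0.6563]
Step 4: x=[6.4805 11.8789] v=[-0.4141 -0.3360]
Step 5: x=[6.0029 11.8613] v=[-0.9552 -0.0352]
Step 6: x=[5.4892 11.8791] v=[-1.0275 0.0356]
Step 7: x=[5.2006 11.7994] v=[-0.5772 -0.1594]
Step 8: x=[5.2616 11.5700] v=[0.1219 -0.4588]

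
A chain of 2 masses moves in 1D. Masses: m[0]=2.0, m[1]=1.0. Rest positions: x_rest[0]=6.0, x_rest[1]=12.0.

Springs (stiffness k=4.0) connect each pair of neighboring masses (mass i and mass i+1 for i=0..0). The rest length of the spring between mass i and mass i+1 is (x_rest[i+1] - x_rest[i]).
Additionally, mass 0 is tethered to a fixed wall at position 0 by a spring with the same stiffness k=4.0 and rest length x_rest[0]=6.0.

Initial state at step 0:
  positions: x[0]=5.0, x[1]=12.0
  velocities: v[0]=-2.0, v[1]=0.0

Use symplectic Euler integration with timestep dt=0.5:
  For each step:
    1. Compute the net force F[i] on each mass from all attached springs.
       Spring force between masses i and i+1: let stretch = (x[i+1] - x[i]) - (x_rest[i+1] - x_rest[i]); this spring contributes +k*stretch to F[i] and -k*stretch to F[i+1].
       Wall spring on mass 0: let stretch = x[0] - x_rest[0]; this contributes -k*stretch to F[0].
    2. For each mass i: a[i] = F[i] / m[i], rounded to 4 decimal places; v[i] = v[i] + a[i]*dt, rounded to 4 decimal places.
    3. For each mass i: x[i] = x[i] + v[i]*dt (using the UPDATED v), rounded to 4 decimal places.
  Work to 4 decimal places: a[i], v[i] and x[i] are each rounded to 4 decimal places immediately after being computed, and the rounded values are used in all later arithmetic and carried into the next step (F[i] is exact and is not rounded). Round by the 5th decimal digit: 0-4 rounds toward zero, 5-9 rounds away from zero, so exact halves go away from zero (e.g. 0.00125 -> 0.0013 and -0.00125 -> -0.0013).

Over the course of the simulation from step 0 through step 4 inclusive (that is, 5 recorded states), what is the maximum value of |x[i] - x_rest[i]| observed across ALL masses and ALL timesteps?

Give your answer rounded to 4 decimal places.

Step 0: x=[5.0000 12.0000] v=[-2.0000 0.0000]
Step 1: x=[5.0000 11.0000] v=[0.0000 -2.0000]
Step 2: x=[5.5000 10.0000] v=[1.0000 -2.0000]
Step 3: x=[5.5000 10.5000] v=[0.0000 1.0000]
Step 4: x=[5.2500 12.0000] v=[-0.5000 3.0000]
Max displacement = 2.0000

Answer: 2.0000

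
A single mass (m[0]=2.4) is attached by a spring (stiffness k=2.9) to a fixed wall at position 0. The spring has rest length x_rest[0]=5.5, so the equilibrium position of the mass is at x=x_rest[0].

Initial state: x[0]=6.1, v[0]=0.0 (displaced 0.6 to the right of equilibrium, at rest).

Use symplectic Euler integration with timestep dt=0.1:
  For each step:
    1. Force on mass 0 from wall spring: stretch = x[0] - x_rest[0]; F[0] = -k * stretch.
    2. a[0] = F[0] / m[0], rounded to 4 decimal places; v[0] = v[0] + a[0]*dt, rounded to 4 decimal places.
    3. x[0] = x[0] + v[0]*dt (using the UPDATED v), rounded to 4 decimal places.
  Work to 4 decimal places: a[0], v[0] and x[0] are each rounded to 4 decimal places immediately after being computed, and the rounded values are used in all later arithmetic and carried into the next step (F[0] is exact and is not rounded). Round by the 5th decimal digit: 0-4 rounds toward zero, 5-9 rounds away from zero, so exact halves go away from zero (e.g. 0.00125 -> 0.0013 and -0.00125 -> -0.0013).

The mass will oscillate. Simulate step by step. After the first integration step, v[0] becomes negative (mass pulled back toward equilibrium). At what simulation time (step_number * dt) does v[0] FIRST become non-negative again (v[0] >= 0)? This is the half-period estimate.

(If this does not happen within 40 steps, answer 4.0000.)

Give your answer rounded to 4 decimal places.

Step 0: x=[6.1000] v=[0.0000]
Step 1: x=[6.0928] v=[-0.0725]
Step 2: x=[6.0784] v=[-0.1441]
Step 3: x=[6.0570] v=[-0.2140]
Step 4: x=[6.0289] v=[-0.2813]
Step 5: x=[5.9944] v=[-0.3452]
Step 6: x=[5.9539] v=[-0.4049]
Step 7: x=[5.9079] v=[-0.4598]
Step 8: x=[5.8570] v=[-0.5091]
Step 9: x=[5.8018] v=[-0.5522]
Step 10: x=[5.7429] v=[-0.5887]
Step 11: x=[5.6811] v=[-0.6181]
Step 12: x=[5.6171] v=[-0.6400]
Step 13: x=[5.5517] v=[-0.6542]
Step 14: x=[5.4857] v=[-0.6605]
Step 15: x=[5.4198] v=[-0.6588]
Step 16: x=[5.3549] v=[-0.6491]
Step 17: x=[5.2917] v=[-0.6316]
Step 18: x=[5.2311] v=[-0.6064]
Step 19: x=[5.1737] v=[-0.5739]
Step 20: x=[5.1203] v=[-0.5345]
Step 21: x=[5.0714] v=[-0.4886]
Step 22: x=[5.0277] v=[-0.4368]
Step 23: x=[4.9897] v=[-0.3797]
Step 24: x=[4.9579] v=[-0.3180]
Step 25: x=[4.9327] v=[-0.2525]
Step 26: x=[4.9143] v=[-0.1840]
Step 27: x=[4.9030] v=[-0.1132]
Step 28: x=[4.8989] v=[-0.0411]
Step 29: x=[4.9021] v=[0.0315]
First v>=0 after going negative at step 29, time=2.9000

Answer: 2.9000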